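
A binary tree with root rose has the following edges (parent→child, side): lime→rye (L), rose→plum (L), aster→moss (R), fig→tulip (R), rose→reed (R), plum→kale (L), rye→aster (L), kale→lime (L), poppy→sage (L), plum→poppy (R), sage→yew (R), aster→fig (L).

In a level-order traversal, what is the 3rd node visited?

reed

Level-order visits nodes level by level from the root, left to right within each level.
Level 0: rose
Level 1: plum, reed
Level 2: kale, poppy
Level 3: lime, sage
Level 4: rye, yew
Level 5: aster
Level 6: fig, moss
Level 7: tulip
Full level-order sequence: rose, plum, reed, kale, poppy, lime, sage, rye, yew, aster, fig, moss, tulip.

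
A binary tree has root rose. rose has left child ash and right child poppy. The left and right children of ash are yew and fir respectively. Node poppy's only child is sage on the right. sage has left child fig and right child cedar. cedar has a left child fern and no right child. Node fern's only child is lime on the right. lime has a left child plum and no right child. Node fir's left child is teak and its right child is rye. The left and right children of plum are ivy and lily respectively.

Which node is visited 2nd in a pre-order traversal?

ash

Pre-order visits the node, then its left subtree, then its right subtree.
Visit rose.
At rose: go left to ash.
  Visit ash.
  At ash: go left to yew.
    yew is a leaf — visit yew.
  At ash: go right to fir.
    Visit fir.
    At fir: go left to teak.
      teak is a leaf — visit teak.
    At fir: go right to rye.
      rye is a leaf — visit rye.
At rose: go right to poppy.
  Visit poppy.
  At poppy: no left child.
  At poppy: go right to sage.
    Visit sage.
    At sage: go left to fig.
      fig is a leaf — visit fig.
    At sage: go right to cedar.
      Visit cedar.
      At cedar: go left to fern.
        Visit fern.
        At fern: no left child.
        At fern: go right to lime.
          Visit lime.
          At lime: go left to plum.
            Visit plum.
            At plum: go left to ivy.
              ivy is a leaf — visit ivy.
            At plum: go right to lily.
              lily is a leaf — visit lily.
          At lime: no right child.
      At cedar: no right child.
Full pre-order sequence: rose, ash, yew, fir, teak, rye, poppy, sage, fig, cedar, fern, lime, plum, ivy, lily.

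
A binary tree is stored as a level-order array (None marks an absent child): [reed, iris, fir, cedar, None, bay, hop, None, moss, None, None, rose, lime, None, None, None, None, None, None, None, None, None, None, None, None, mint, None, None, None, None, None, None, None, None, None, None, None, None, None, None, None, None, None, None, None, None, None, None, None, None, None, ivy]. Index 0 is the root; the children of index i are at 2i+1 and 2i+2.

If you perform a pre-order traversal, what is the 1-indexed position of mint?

9

Pre-order visits the node, then its left subtree, then its right subtree.
Visit reed.
At reed: go left to iris.
  Visit iris.
  At iris: go left to cedar.
    Visit cedar.
    At cedar: no left child.
    At cedar: go right to moss.
      moss is a leaf — visit moss.
  At iris: no right child.
At reed: go right to fir.
  Visit fir.
  At fir: go left to bay.
    Visit bay.
    At bay: go left to rose.
      rose is a leaf — visit rose.
    At bay: go right to lime.
      Visit lime.
      At lime: go left to mint.
        Visit mint.
        At mint: go left to ivy.
          ivy is a leaf — visit ivy.
        At mint: no right child.
      At lime: no right child.
  At fir: go right to hop.
    hop is a leaf — visit hop.
Full pre-order sequence: reed, iris, cedar, moss, fir, bay, rose, lime, mint, ivy, hop.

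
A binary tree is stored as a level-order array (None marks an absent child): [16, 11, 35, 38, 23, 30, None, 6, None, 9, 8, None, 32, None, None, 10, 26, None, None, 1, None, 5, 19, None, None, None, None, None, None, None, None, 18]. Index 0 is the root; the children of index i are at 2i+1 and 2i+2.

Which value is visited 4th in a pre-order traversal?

Pre-order visits the node, then its left subtree, then its right subtree.
Visit 16.
At 16: go left to 11.
  Visit 11.
  At 11: go left to 38.
    Visit 38.
    At 38: go left to 6.
      Visit 6.
      At 6: go left to 10.
        Visit 10.
        At 10: go left to 18.
          18 is a leaf — visit 18.
        At 10: no right child.
      At 6: go right to 26.
        26 is a leaf — visit 26.
    At 38: no right child.
  At 11: go right to 23.
    Visit 23.
    At 23: go left to 9.
      Visit 9.
      At 9: go left to 1.
        1 is a leaf — visit 1.
      At 9: no right child.
    At 23: go right to 8.
      Visit 8.
      At 8: go left to 5.
        5 is a leaf — visit 5.
      At 8: go right to 19.
        19 is a leaf — visit 19.
At 16: go right to 35.
  Visit 35.
  At 35: go left to 30.
    Visit 30.
    At 30: no left child.
    At 30: go right to 32.
      32 is a leaf — visit 32.
  At 35: no right child.
Full pre-order sequence: 16, 11, 38, 6, 10, 18, 26, 23, 9, 1, 8, 5, 19, 35, 30, 32.

6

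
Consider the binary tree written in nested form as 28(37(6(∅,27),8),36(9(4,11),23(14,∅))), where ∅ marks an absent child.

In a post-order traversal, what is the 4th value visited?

37

Post-order visits the left subtree, then the right subtree, then the node.
At 28: go left to 37.
  At 37: go left to 6.
    At 6: no left child.
    At 6: go right to 27.
      27 is a leaf — visit 27.
    Visit 6.
  At 37: go right to 8.
    8 is a leaf — visit 8.
  Visit 37.
At 28: go right to 36.
  At 36: go left to 9.
    At 9: go left to 4.
      4 is a leaf — visit 4.
    At 9: go right to 11.
      11 is a leaf — visit 11.
    Visit 9.
  At 36: go right to 23.
    At 23: go left to 14.
      14 is a leaf — visit 14.
    At 23: no right child.
    Visit 23.
  Visit 36.
Visit 28.
Full post-order sequence: 27, 6, 8, 37, 4, 11, 9, 14, 23, 36, 28.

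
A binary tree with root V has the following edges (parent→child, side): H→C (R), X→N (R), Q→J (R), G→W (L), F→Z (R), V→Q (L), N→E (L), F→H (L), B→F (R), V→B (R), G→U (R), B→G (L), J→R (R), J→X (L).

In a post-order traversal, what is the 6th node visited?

Post-order visits the left subtree, then the right subtree, then the node.
At V: go left to Q.
  At Q: no left child.
  At Q: go right to J.
    At J: go left to X.
      At X: no left child.
      At X: go right to N.
        At N: go left to E.
          E is a leaf — visit E.
        At N: no right child.
        Visit N.
      Visit X.
    At J: go right to R.
      R is a leaf — visit R.
    Visit J.
  Visit Q.
At V: go right to B.
  At B: go left to G.
    At G: go left to W.
      W is a leaf — visit W.
    At G: go right to U.
      U is a leaf — visit U.
    Visit G.
  At B: go right to F.
    At F: go left to H.
      At H: no left child.
      At H: go right to C.
        C is a leaf — visit C.
      Visit H.
    At F: go right to Z.
      Z is a leaf — visit Z.
    Visit F.
  Visit B.
Visit V.
Full post-order sequence: E, N, X, R, J, Q, W, U, G, C, H, Z, F, B, V.

Q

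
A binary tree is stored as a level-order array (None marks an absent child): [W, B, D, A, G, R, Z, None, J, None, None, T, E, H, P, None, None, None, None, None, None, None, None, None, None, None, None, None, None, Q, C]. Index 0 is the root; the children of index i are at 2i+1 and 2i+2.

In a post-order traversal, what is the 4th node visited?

B

Post-order visits the left subtree, then the right subtree, then the node.
At W: go left to B.
  At B: go left to A.
    At A: no left child.
    At A: go right to J.
      J is a leaf — visit J.
    Visit A.
  At B: go right to G.
    G is a leaf — visit G.
  Visit B.
At W: go right to D.
  At D: go left to R.
    At R: go left to T.
      T is a leaf — visit T.
    At R: go right to E.
      E is a leaf — visit E.
    Visit R.
  At D: go right to Z.
    At Z: go left to H.
      H is a leaf — visit H.
    At Z: go right to P.
      At P: go left to Q.
        Q is a leaf — visit Q.
      At P: go right to C.
        C is a leaf — visit C.
      Visit P.
    Visit Z.
  Visit D.
Visit W.
Full post-order sequence: J, A, G, B, T, E, R, H, Q, C, P, Z, D, W.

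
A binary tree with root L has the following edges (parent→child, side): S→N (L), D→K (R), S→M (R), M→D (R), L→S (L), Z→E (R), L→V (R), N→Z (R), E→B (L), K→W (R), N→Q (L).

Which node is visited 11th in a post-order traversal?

V

Post-order visits the left subtree, then the right subtree, then the node.
At L: go left to S.
  At S: go left to N.
    At N: go left to Q.
      Q is a leaf — visit Q.
    At N: go right to Z.
      At Z: no left child.
      At Z: go right to E.
        At E: go left to B.
          B is a leaf — visit B.
        At E: no right child.
        Visit E.
      Visit Z.
    Visit N.
  At S: go right to M.
    At M: no left child.
    At M: go right to D.
      At D: no left child.
      At D: go right to K.
        At K: no left child.
        At K: go right to W.
          W is a leaf — visit W.
        Visit K.
      Visit D.
    Visit M.
  Visit S.
At L: go right to V.
  V is a leaf — visit V.
Visit L.
Full post-order sequence: Q, B, E, Z, N, W, K, D, M, S, V, L.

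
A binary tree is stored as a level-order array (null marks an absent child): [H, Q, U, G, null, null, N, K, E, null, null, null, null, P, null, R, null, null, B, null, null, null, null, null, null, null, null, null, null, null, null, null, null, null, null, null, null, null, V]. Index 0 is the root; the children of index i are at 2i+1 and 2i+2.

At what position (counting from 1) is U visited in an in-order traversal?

In-order visits the left subtree, then the node, then the right subtree.
At H: go left to Q.
  At Q: go left to G.
    At G: go left to K.
      At K: go left to R.
        R is a leaf — visit R.
      Visit K.
      At K: no right child.
    Visit G.
    At G: go right to E.
      At E: no left child.
      Visit E.
      At E: go right to B.
        At B: no left child.
        Visit B.
        At B: go right to V.
          V is a leaf — visit V.
  Visit Q.
  At Q: no right child.
Visit H.
At H: go right to U.
  At U: no left child.
  Visit U.
  At U: go right to N.
    At N: go left to P.
      P is a leaf — visit P.
    Visit N.
    At N: no right child.
Full in-order sequence: R, K, G, E, B, V, Q, H, U, P, N.

9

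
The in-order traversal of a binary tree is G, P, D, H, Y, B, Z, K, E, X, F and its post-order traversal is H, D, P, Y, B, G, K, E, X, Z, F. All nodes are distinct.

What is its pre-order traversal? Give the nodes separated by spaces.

The last element of post-order is the root; it splits in-order into left and right subtrees.
Root F: left subtree has 10 nodes {G, P, D, H, Y, B, Z, K, E, X}, right has 0 { }.
  Root Z: left subtree has 6 nodes {G, P, D, H, Y, B}, right has 3 {K, E, X}.
    Root G: left subtree has 0 nodes { }, right has 5 {P, D, H, Y, B}.
      Root B: left subtree has 4 nodes {P, D, H, Y}, right has 0 { }.
        Root Y: left subtree has 3 nodes {P, D, H}, right has 0 { }.
          Root P: left subtree has 0 nodes { }, right has 2 {D, H}.
            Root D: left subtree has 0 nodes { }, right has 1 {H}.
    Root X: left subtree has 2 nodes {K, E}, right has 0 { }.
      Root E: left subtree has 1 node {K}, right has 0 { }.

F Z G B Y P D H X E K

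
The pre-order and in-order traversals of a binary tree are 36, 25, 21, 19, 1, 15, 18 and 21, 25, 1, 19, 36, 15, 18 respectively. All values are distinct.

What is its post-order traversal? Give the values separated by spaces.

The first element of pre-order is the root; it splits in-order into left and right subtrees.
Root 36: left subtree has 4 nodes {21, 25, 1, 19}, right has 2 {15, 18}.
  Root 25: left subtree has 1 node {21}, right has 2 {1, 19}.
    Root 19: left subtree has 1 node {1}, right has 0 { }.
  Root 15: left subtree has 0 nodes { }, right has 1 {18}.

21 1 19 25 18 15 36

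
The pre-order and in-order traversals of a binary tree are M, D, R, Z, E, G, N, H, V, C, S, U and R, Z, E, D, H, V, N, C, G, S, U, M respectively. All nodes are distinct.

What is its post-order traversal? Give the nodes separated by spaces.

E Z R V H C N U S G D M

The first element of pre-order is the root; it splits in-order into left and right subtrees.
Root M: left subtree has 11 nodes {R, Z, E, D, H, V, N, C, G, S, U}, right has 0 { }.
  Root D: left subtree has 3 nodes {R, Z, E}, right has 7 {H, V, N, C, G, S, U}.
    Root R: left subtree has 0 nodes { }, right has 2 {Z, E}.
      Root Z: left subtree has 0 nodes { }, right has 1 {E}.
    Root G: left subtree has 4 nodes {H, V, N, C}, right has 2 {S, U}.
      Root N: left subtree has 2 nodes {H, V}, right has 1 {C}.
        Root H: left subtree has 0 nodes { }, right has 1 {V}.
      Root S: left subtree has 0 nodes { }, right has 1 {U}.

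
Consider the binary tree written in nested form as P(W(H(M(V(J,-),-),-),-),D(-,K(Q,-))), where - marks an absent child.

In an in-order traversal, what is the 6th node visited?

In-order visits the left subtree, then the node, then the right subtree.
At P: go left to W.
  At W: go left to H.
    At H: go left to M.
      At M: go left to V.
        At V: go left to J.
          J is a leaf — visit J.
        Visit V.
        At V: no right child.
      Visit M.
      At M: no right child.
    Visit H.
    At H: no right child.
  Visit W.
  At W: no right child.
Visit P.
At P: go right to D.
  At D: no left child.
  Visit D.
  At D: go right to K.
    At K: go left to Q.
      Q is a leaf — visit Q.
    Visit K.
    At K: no right child.
Full in-order sequence: J, V, M, H, W, P, D, Q, K.

P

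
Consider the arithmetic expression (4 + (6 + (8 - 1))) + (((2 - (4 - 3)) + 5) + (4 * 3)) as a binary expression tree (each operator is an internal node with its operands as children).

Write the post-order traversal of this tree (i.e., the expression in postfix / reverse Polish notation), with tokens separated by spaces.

Post-order on an expression tree gives postfix notation: for each operator, emit left operand, right operand, then the operator.

4 6 8 1 - + + 2 4 3 - - 5 + 4 3 * + +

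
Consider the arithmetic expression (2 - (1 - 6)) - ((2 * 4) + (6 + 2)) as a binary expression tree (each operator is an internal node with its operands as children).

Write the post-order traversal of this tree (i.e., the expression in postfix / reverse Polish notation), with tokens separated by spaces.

Post-order on an expression tree gives postfix notation: for each operator, emit left operand, right operand, then the operator.

2 1 6 - - 2 4 * 6 2 + + -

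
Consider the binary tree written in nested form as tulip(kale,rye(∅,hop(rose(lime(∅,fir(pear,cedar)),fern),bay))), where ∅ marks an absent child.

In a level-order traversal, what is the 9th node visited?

fir

Level-order visits nodes level by level from the root, left to right within each level.
Level 0: tulip
Level 1: kale, rye
Level 2: hop
Level 3: rose, bay
Level 4: lime, fern
Level 5: fir
Level 6: pear, cedar
Full level-order sequence: tulip, kale, rye, hop, rose, bay, lime, fern, fir, pear, cedar.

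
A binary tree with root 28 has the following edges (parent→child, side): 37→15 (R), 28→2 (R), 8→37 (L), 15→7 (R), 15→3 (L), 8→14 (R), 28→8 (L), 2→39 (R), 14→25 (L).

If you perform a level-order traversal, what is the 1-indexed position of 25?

8

Level-order visits nodes level by level from the root, left to right within each level.
Level 0: 28
Level 1: 8, 2
Level 2: 37, 14, 39
Level 3: 15, 25
Level 4: 3, 7
Full level-order sequence: 28, 8, 2, 37, 14, 39, 15, 25, 3, 7.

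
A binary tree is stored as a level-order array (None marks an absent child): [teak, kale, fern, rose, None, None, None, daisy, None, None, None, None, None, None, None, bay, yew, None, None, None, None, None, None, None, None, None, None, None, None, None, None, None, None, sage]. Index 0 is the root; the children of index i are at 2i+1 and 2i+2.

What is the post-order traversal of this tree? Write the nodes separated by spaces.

bay sage yew daisy rose kale fern teak

Post-order visits the left subtree, then the right subtree, then the node.
At teak: go left to kale.
  At kale: go left to rose.
    At rose: go left to daisy.
      At daisy: go left to bay.
        bay is a leaf — visit bay.
      At daisy: go right to yew.
        At yew: go left to sage.
          sage is a leaf — visit sage.
        At yew: no right child.
        Visit yew.
      Visit daisy.
    At rose: no right child.
    Visit rose.
  At kale: no right child.
  Visit kale.
At teak: go right to fern.
  fern is a leaf — visit fern.
Visit teak.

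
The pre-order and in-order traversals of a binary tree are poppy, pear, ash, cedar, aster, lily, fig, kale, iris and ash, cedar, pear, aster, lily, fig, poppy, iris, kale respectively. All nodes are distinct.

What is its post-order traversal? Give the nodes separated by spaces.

cedar ash fig lily aster pear iris kale poppy

The first element of pre-order is the root; it splits in-order into left and right subtrees.
Root poppy: left subtree has 6 nodes {ash, cedar, pear, aster, lily, fig}, right has 2 {iris, kale}.
  Root pear: left subtree has 2 nodes {ash, cedar}, right has 3 {aster, lily, fig}.
    Root ash: left subtree has 0 nodes { }, right has 1 {cedar}.
    Root aster: left subtree has 0 nodes { }, right has 2 {lily, fig}.
      Root lily: left subtree has 0 nodes { }, right has 1 {fig}.
  Root kale: left subtree has 1 node {iris}, right has 0 { }.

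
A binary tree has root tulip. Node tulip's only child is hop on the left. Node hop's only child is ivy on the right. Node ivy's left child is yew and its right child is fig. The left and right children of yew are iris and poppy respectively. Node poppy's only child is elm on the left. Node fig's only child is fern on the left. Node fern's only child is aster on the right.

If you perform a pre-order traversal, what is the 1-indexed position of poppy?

Pre-order visits the node, then its left subtree, then its right subtree.
Visit tulip.
At tulip: go left to hop.
  Visit hop.
  At hop: no left child.
  At hop: go right to ivy.
    Visit ivy.
    At ivy: go left to yew.
      Visit yew.
      At yew: go left to iris.
        iris is a leaf — visit iris.
      At yew: go right to poppy.
        Visit poppy.
        At poppy: go left to elm.
          elm is a leaf — visit elm.
        At poppy: no right child.
    At ivy: go right to fig.
      Visit fig.
      At fig: go left to fern.
        Visit fern.
        At fern: no left child.
        At fern: go right to aster.
          aster is a leaf — visit aster.
      At fig: no right child.
At tulip: no right child.
Full pre-order sequence: tulip, hop, ivy, yew, iris, poppy, elm, fig, fern, aster.

6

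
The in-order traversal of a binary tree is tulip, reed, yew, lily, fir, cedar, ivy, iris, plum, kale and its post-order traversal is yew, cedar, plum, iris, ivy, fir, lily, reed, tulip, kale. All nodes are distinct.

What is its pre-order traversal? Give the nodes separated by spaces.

The last element of post-order is the root; it splits in-order into left and right subtrees.
Root kale: left subtree has 9 nodes {tulip, reed, yew, lily, fir, cedar, ivy, iris, plum}, right has 0 { }.
  Root tulip: left subtree has 0 nodes { }, right has 8 {reed, yew, lily, fir, cedar, ivy, iris, plum}.
    Root reed: left subtree has 0 nodes { }, right has 7 {yew, lily, fir, cedar, ivy, iris, plum}.
      Root lily: left subtree has 1 node {yew}, right has 5 {fir, cedar, ivy, iris, plum}.
        Root fir: left subtree has 0 nodes { }, right has 4 {cedar, ivy, iris, plum}.
          Root ivy: left subtree has 1 node {cedar}, right has 2 {iris, plum}.
            Root iris: left subtree has 0 nodes { }, right has 1 {plum}.

kale tulip reed lily yew fir ivy cedar iris plum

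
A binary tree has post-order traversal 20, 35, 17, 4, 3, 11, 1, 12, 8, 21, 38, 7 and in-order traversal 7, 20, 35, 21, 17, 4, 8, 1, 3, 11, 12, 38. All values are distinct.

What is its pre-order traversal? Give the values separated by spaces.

7 38 21 35 20 8 4 17 12 1 11 3

The last element of post-order is the root; it splits in-order into left and right subtrees.
Root 7: left subtree has 0 nodes { }, right has 11 {20, 35, 21, 17, 4, 8, 1, 3, 11, 12, 38}.
  Root 38: left subtree has 10 nodes {20, 35, 21, 17, 4, 8, 1, 3, 11, 12}, right has 0 { }.
    Root 21: left subtree has 2 nodes {20, 35}, right has 7 {17, 4, 8, 1, 3, 11, 12}.
      Root 35: left subtree has 1 node {20}, right has 0 { }.
      Root 8: left subtree has 2 nodes {17, 4}, right has 4 {1, 3, 11, 12}.
        Root 4: left subtree has 1 node {17}, right has 0 { }.
        Root 12: left subtree has 3 nodes {1, 3, 11}, right has 0 { }.
          Root 1: left subtree has 0 nodes { }, right has 2 {3, 11}.
            Root 11: left subtree has 1 node {3}, right has 0 { }.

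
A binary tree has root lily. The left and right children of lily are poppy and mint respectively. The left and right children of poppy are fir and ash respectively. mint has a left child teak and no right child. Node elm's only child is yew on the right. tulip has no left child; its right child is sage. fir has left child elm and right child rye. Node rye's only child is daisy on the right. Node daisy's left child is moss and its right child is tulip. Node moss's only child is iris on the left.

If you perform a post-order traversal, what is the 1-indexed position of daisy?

7

Post-order visits the left subtree, then the right subtree, then the node.
At lily: go left to poppy.
  At poppy: go left to fir.
    At fir: go left to elm.
      At elm: no left child.
      At elm: go right to yew.
        yew is a leaf — visit yew.
      Visit elm.
    At fir: go right to rye.
      At rye: no left child.
      At rye: go right to daisy.
        At daisy: go left to moss.
          At moss: go left to iris.
            iris is a leaf — visit iris.
          At moss: no right child.
          Visit moss.
        At daisy: go right to tulip.
          At tulip: no left child.
          At tulip: go right to sage.
            sage is a leaf — visit sage.
          Visit tulip.
        Visit daisy.
      Visit rye.
    Visit fir.
  At poppy: go right to ash.
    ash is a leaf — visit ash.
  Visit poppy.
At lily: go right to mint.
  At mint: go left to teak.
    teak is a leaf — visit teak.
  At mint: no right child.
  Visit mint.
Visit lily.
Full post-order sequence: yew, elm, iris, moss, sage, tulip, daisy, rye, fir, ash, poppy, teak, mint, lily.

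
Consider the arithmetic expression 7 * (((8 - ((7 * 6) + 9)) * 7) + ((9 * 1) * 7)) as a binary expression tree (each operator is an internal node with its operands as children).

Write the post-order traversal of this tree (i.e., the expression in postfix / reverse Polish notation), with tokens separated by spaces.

7 8 7 6 * 9 + - 7 * 9 1 * 7 * + *

Post-order on an expression tree gives postfix notation: for each operator, emit left operand, right operand, then the operator.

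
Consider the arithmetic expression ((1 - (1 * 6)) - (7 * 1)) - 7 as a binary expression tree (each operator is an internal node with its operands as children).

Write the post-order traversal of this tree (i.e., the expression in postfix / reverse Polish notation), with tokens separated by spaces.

1 1 6 * - 7 1 * - 7 -

Post-order on an expression tree gives postfix notation: for each operator, emit left operand, right operand, then the operator.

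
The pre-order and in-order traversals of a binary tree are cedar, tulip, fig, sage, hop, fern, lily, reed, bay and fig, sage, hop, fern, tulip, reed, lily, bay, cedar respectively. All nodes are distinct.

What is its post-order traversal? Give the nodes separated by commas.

fern, hop, sage, fig, reed, bay, lily, tulip, cedar

The first element of pre-order is the root; it splits in-order into left and right subtrees.
Root cedar: left subtree has 8 nodes {fig, sage, hop, fern, tulip, reed, lily, bay}, right has 0 { }.
  Root tulip: left subtree has 4 nodes {fig, sage, hop, fern}, right has 3 {reed, lily, bay}.
    Root fig: left subtree has 0 nodes { }, right has 3 {sage, hop, fern}.
      Root sage: left subtree has 0 nodes { }, right has 2 {hop, fern}.
        Root hop: left subtree has 0 nodes { }, right has 1 {fern}.
    Root lily: left subtree has 1 node {reed}, right has 1 {bay}.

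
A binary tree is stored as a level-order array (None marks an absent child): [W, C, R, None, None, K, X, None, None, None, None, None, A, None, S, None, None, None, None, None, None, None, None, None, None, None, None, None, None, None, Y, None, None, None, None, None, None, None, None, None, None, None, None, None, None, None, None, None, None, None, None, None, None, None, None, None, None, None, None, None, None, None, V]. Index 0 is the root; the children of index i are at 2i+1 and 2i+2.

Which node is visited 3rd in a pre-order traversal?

R

Pre-order visits the node, then its left subtree, then its right subtree.
Visit W.
At W: go left to C.
  C is a leaf — visit C.
At W: go right to R.
  Visit R.
  At R: go left to K.
    Visit K.
    At K: no left child.
    At K: go right to A.
      A is a leaf — visit A.
  At R: go right to X.
    Visit X.
    At X: no left child.
    At X: go right to S.
      Visit S.
      At S: no left child.
      At S: go right to Y.
        Visit Y.
        At Y: no left child.
        At Y: go right to V.
          V is a leaf — visit V.
Full pre-order sequence: W, C, R, K, A, X, S, Y, V.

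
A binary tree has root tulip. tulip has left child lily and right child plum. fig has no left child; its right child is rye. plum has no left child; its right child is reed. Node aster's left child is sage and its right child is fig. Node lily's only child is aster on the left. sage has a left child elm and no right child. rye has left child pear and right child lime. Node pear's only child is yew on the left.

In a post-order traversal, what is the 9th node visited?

lily

Post-order visits the left subtree, then the right subtree, then the node.
At tulip: go left to lily.
  At lily: go left to aster.
    At aster: go left to sage.
      At sage: go left to elm.
        elm is a leaf — visit elm.
      At sage: no right child.
      Visit sage.
    At aster: go right to fig.
      At fig: no left child.
      At fig: go right to rye.
        At rye: go left to pear.
          At pear: go left to yew.
            yew is a leaf — visit yew.
          At pear: no right child.
          Visit pear.
        At rye: go right to lime.
          lime is a leaf — visit lime.
        Visit rye.
      Visit fig.
    Visit aster.
  At lily: no right child.
  Visit lily.
At tulip: go right to plum.
  At plum: no left child.
  At plum: go right to reed.
    reed is a leaf — visit reed.
  Visit plum.
Visit tulip.
Full post-order sequence: elm, sage, yew, pear, lime, rye, fig, aster, lily, reed, plum, tulip.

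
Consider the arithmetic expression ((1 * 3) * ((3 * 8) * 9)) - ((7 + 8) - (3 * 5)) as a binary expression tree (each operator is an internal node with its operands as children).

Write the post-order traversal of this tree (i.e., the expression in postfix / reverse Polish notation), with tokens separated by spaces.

1 3 * 3 8 * 9 * * 7 8 + 3 5 * - -

Post-order on an expression tree gives postfix notation: for each operator, emit left operand, right operand, then the operator.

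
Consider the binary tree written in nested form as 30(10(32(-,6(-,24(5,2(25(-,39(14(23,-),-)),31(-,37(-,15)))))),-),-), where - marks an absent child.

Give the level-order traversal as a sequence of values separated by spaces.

Level-order visits nodes level by level from the root, left to right within each level.
Level 0: 30
Level 1: 10
Level 2: 32
Level 3: 6
Level 4: 24
Level 5: 5, 2
Level 6: 25, 31
Level 7: 39, 37
Level 8: 14, 15
Level 9: 23

30 10 32 6 24 5 2 25 31 39 37 14 15 23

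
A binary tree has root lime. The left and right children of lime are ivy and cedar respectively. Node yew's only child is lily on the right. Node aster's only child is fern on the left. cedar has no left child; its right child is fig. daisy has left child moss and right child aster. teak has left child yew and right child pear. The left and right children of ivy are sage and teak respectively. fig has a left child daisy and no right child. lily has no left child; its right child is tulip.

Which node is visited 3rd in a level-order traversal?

cedar

Level-order visits nodes level by level from the root, left to right within each level.
Level 0: lime
Level 1: ivy, cedar
Level 2: sage, teak, fig
Level 3: yew, pear, daisy
Level 4: lily, moss, aster
Level 5: tulip, fern
Full level-order sequence: lime, ivy, cedar, sage, teak, fig, yew, pear, daisy, lily, moss, aster, tulip, fern.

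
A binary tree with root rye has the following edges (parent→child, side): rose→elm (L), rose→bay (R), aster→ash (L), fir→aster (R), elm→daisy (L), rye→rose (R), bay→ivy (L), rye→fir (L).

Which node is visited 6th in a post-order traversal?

ivy

Post-order visits the left subtree, then the right subtree, then the node.
At rye: go left to fir.
  At fir: no left child.
  At fir: go right to aster.
    At aster: go left to ash.
      ash is a leaf — visit ash.
    At aster: no right child.
    Visit aster.
  Visit fir.
At rye: go right to rose.
  At rose: go left to elm.
    At elm: go left to daisy.
      daisy is a leaf — visit daisy.
    At elm: no right child.
    Visit elm.
  At rose: go right to bay.
    At bay: go left to ivy.
      ivy is a leaf — visit ivy.
    At bay: no right child.
    Visit bay.
  Visit rose.
Visit rye.
Full post-order sequence: ash, aster, fir, daisy, elm, ivy, bay, rose, rye.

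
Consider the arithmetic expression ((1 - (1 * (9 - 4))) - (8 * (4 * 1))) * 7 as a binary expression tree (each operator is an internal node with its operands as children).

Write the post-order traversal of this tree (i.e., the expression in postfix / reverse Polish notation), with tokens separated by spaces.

Post-order on an expression tree gives postfix notation: for each operator, emit left operand, right operand, then the operator.

1 1 9 4 - * - 8 4 1 * * - 7 *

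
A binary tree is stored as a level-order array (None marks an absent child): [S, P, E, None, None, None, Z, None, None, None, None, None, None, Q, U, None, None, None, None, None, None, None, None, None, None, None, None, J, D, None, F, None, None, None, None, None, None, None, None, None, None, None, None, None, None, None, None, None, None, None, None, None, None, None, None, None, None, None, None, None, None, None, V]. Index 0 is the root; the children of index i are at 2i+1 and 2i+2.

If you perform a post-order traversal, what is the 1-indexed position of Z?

Post-order visits the left subtree, then the right subtree, then the node.
At S: go left to P.
  P is a leaf — visit P.
At S: go right to E.
  At E: no left child.
  At E: go right to Z.
    At Z: go left to Q.
      At Q: go left to J.
        J is a leaf — visit J.
      At Q: go right to D.
        D is a leaf — visit D.
      Visit Q.
    At Z: go right to U.
      At U: no left child.
      At U: go right to F.
        At F: no left child.
        At F: go right to V.
          V is a leaf — visit V.
        Visit F.
      Visit U.
    Visit Z.
  Visit E.
Visit S.
Full post-order sequence: P, J, D, Q, V, F, U, Z, E, S.

8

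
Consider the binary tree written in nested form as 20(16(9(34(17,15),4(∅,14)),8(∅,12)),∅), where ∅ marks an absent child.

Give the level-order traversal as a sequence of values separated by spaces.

20 16 9 8 34 4 12 17 15 14

Level-order visits nodes level by level from the root, left to right within each level.
Level 0: 20
Level 1: 16
Level 2: 9, 8
Level 3: 34, 4, 12
Level 4: 17, 15, 14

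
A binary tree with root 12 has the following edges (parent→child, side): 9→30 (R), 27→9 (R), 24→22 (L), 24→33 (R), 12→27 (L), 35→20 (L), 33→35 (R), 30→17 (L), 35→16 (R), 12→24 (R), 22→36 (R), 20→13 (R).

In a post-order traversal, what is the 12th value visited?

Post-order visits the left subtree, then the right subtree, then the node.
At 12: go left to 27.
  At 27: no left child.
  At 27: go right to 9.
    At 9: no left child.
    At 9: go right to 30.
      At 30: go left to 17.
        17 is a leaf — visit 17.
      At 30: no right child.
      Visit 30.
    Visit 9.
  Visit 27.
At 12: go right to 24.
  At 24: go left to 22.
    At 22: no left child.
    At 22: go right to 36.
      36 is a leaf — visit 36.
    Visit 22.
  At 24: go right to 33.
    At 33: no left child.
    At 33: go right to 35.
      At 35: go left to 20.
        At 20: no left child.
        At 20: go right to 13.
          13 is a leaf — visit 13.
        Visit 20.
      At 35: go right to 16.
        16 is a leaf — visit 16.
      Visit 35.
    Visit 33.
  Visit 24.
Visit 12.
Full post-order sequence: 17, 30, 9, 27, 36, 22, 13, 20, 16, 35, 33, 24, 12.

24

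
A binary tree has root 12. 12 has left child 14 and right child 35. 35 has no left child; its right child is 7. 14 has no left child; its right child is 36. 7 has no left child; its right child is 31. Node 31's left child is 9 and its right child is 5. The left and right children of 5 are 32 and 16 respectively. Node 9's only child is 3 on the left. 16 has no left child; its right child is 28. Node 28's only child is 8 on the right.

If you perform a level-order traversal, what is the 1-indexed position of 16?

Level-order visits nodes level by level from the root, left to right within each level.
Level 0: 12
Level 1: 14, 35
Level 2: 36, 7
Level 3: 31
Level 4: 9, 5
Level 5: 3, 32, 16
Level 6: 28
Level 7: 8
Full level-order sequence: 12, 14, 35, 36, 7, 31, 9, 5, 3, 32, 16, 28, 8.

11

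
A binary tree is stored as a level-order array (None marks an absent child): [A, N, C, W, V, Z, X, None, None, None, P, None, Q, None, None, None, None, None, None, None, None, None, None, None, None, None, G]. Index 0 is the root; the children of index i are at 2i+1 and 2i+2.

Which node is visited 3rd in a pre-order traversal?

Pre-order visits the node, then its left subtree, then its right subtree.
Visit A.
At A: go left to N.
  Visit N.
  At N: go left to W.
    W is a leaf — visit W.
  At N: go right to V.
    Visit V.
    At V: no left child.
    At V: go right to P.
      P is a leaf — visit P.
At A: go right to C.
  Visit C.
  At C: go left to Z.
    Visit Z.
    At Z: no left child.
    At Z: go right to Q.
      Visit Q.
      At Q: no left child.
      At Q: go right to G.
        G is a leaf — visit G.
  At C: go right to X.
    X is a leaf — visit X.
Full pre-order sequence: A, N, W, V, P, C, Z, Q, G, X.

W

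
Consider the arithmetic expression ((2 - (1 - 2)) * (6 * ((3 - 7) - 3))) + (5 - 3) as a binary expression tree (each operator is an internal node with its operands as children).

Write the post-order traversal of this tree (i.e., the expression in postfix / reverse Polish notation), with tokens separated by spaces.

2 1 2 - - 6 3 7 - 3 - * * 5 3 - +

Post-order on an expression tree gives postfix notation: for each operator, emit left operand, right operand, then the operator.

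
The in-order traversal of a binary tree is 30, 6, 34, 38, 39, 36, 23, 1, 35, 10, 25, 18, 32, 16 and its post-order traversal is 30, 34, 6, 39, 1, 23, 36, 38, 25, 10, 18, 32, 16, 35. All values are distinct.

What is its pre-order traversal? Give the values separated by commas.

The last element of post-order is the root; it splits in-order into left and right subtrees.
Root 35: left subtree has 8 nodes {30, 6, 34, 38, 39, 36, 23, 1}, right has 5 {10, 25, 18, 32, 16}.
  Root 38: left subtree has 3 nodes {30, 6, 34}, right has 4 {39, 36, 23, 1}.
    Root 6: left subtree has 1 node {30}, right has 1 {34}.
    Root 36: left subtree has 1 node {39}, right has 2 {23, 1}.
      Root 23: left subtree has 0 nodes { }, right has 1 {1}.
  Root 16: left subtree has 4 nodes {10, 25, 18, 32}, right has 0 { }.
    Root 32: left subtree has 3 nodes {10, 25, 18}, right has 0 { }.
      Root 18: left subtree has 2 nodes {10, 25}, right has 0 { }.
        Root 10: left subtree has 0 nodes { }, right has 1 {25}.

35, 38, 6, 30, 34, 36, 39, 23, 1, 16, 32, 18, 10, 25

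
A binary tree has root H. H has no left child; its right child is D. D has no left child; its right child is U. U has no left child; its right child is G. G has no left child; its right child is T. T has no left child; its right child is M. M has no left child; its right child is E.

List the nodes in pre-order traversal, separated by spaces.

Pre-order visits the node, then its left subtree, then its right subtree.
Visit H.
At H: no left child.
At H: go right to D.
  Visit D.
  At D: no left child.
  At D: go right to U.
    Visit U.
    At U: no left child.
    At U: go right to G.
      Visit G.
      At G: no left child.
      At G: go right to T.
        Visit T.
        At T: no left child.
        At T: go right to M.
          Visit M.
          At M: no left child.
          At M: go right to E.
            E is a leaf — visit E.

H D U G T M E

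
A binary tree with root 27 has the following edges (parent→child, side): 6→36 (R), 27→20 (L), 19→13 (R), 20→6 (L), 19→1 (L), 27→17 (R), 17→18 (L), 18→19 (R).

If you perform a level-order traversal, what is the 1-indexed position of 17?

3

Level-order visits nodes level by level from the root, left to right within each level.
Level 0: 27
Level 1: 20, 17
Level 2: 6, 18
Level 3: 36, 19
Level 4: 1, 13
Full level-order sequence: 27, 20, 17, 6, 18, 36, 19, 1, 13.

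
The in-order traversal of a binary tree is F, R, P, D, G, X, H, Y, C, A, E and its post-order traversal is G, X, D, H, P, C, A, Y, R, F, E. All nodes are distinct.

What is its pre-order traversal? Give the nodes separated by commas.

E, F, R, Y, P, H, D, X, G, A, C

The last element of post-order is the root; it splits in-order into left and right subtrees.
Root E: left subtree has 10 nodes {F, R, P, D, G, X, H, Y, C, A}, right has 0 { }.
  Root F: left subtree has 0 nodes { }, right has 9 {R, P, D, G, X, H, Y, C, A}.
    Root R: left subtree has 0 nodes { }, right has 8 {P, D, G, X, H, Y, C, A}.
      Root Y: left subtree has 5 nodes {P, D, G, X, H}, right has 2 {C, A}.
        Root P: left subtree has 0 nodes { }, right has 4 {D, G, X, H}.
          Root H: left subtree has 3 nodes {D, G, X}, right has 0 { }.
            Root D: left subtree has 0 nodes { }, right has 2 {G, X}.
              Root X: left subtree has 1 node {G}, right has 0 { }.
        Root A: left subtree has 1 node {C}, right has 0 { }.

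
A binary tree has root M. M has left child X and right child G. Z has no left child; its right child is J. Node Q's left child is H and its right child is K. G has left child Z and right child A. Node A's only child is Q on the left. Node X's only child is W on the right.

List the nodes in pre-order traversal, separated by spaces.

M X W G Z J A Q H K

Pre-order visits the node, then its left subtree, then its right subtree.
Visit M.
At M: go left to X.
  Visit X.
  At X: no left child.
  At X: go right to W.
    W is a leaf — visit W.
At M: go right to G.
  Visit G.
  At G: go left to Z.
    Visit Z.
    At Z: no left child.
    At Z: go right to J.
      J is a leaf — visit J.
  At G: go right to A.
    Visit A.
    At A: go left to Q.
      Visit Q.
      At Q: go left to H.
        H is a leaf — visit H.
      At Q: go right to K.
        K is a leaf — visit K.
    At A: no right child.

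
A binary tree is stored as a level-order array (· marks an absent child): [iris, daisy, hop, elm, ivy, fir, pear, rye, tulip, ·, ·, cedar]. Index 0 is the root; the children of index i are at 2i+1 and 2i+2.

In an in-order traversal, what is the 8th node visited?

fir

In-order visits the left subtree, then the node, then the right subtree.
At iris: go left to daisy.
  At daisy: go left to elm.
    At elm: go left to rye.
      rye is a leaf — visit rye.
    Visit elm.
    At elm: go right to tulip.
      tulip is a leaf — visit tulip.
  Visit daisy.
  At daisy: go right to ivy.
    ivy is a leaf — visit ivy.
Visit iris.
At iris: go right to hop.
  At hop: go left to fir.
    At fir: go left to cedar.
      cedar is a leaf — visit cedar.
    Visit fir.
    At fir: no right child.
  Visit hop.
  At hop: go right to pear.
    pear is a leaf — visit pear.
Full in-order sequence: rye, elm, tulip, daisy, ivy, iris, cedar, fir, hop, pear.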